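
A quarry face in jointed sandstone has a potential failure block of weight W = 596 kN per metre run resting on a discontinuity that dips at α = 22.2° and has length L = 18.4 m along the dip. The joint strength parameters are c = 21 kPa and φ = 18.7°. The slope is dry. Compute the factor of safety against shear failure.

FS = 2.55

Resolving the block weight along and normal to the plane and applying the Mohr–Coulomb strength on the joint:
N' = W cosα = 596·cos22.2° = 551.8 kN/m
Driving force T = W sinα = 596·sin22.2° = 225.2 kN/m
Resisting force R = c·L + N'·tanφ = 21·18.4 + 551.8·tan18.7° = 386.4 + 186.8 = 573.2 kN/m
FS = R / T = 573.2 / 225.2 = 2.545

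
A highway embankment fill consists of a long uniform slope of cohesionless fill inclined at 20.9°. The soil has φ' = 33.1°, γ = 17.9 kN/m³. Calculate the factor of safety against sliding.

For a dry cohesionless infinite slope the factor of safety is FS = tanφ' / tanβ.
FS = tan33.1° / tan20.9° = 0.6519 / 0.3819 = 1.707

FS = 1.71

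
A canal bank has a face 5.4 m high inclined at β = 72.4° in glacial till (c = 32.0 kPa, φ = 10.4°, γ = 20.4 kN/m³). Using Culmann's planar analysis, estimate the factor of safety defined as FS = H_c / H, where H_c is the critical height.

FS = 2.05

H_c = (4c/γ) · sinβ cosφ / [1 − cos(β − φ)]
    = (4·32.0/20.4) · sin72.4°·cos10.4° / [1 − cos62.0°]
    = 6.275 · 0.9375 / 0.5305 = 11.09 m
FS = H_c / H = 11.09 / 5.4 = 2.053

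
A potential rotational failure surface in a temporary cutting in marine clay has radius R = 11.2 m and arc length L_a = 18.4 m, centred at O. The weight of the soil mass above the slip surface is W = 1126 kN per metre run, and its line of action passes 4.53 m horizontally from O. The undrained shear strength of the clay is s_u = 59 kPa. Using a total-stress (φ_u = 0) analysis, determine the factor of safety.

Taking moments about the centre O, the resisting moment is provided by the undrained shear strength acting along the arc:
M_R = s_u·L_a·R = 59·18.40·11.2 = 12158.7 kN·m/m
M_D = W·d = 1126·4.53 = 5100.8 kN·m/m
FS = M_R / M_D = 12158.7 / 5100.8 = 2.384

FS = 2.38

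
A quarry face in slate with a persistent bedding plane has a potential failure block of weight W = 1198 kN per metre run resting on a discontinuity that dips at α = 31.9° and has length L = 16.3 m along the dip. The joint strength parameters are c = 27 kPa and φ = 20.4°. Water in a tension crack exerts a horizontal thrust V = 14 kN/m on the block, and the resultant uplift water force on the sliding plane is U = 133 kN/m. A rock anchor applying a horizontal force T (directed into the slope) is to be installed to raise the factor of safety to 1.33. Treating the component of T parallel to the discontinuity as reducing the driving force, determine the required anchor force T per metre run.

Resolving forces along and normal to the sliding plane, with the horizontal anchor force T adding T·sinα to the effective normal force and T·cosα acting up the plane against the driving force:
FS = [cL + (W cosα − U − V sinα + T sinα) tanφ] / [W sinα + V cosα − T cosα]
Without the anchor: N' = 876.7 kN/m, driving T_d = 645.0 kN/m, resisting R = 27·16.3 + 876.7·tan20.4° = 766.1 kN/m, FS = 1.19.
Setting FS = 1.33 and solving for T:
1.33·(645.0 − T cos31.9°) = 766.1 + T sin31.9°·tan20.4°
T·(sin31.9°·tan20.4° + 1.33·cos31.9°) = 1.33·645.0 − 766.1
T·(0.5284·0.3719 + 1.33·0.8490) = 857.8 − 766.1 = 91.7
T·1.3257 = 91.7
T = 69.1 kN/m

T = 69 kN/m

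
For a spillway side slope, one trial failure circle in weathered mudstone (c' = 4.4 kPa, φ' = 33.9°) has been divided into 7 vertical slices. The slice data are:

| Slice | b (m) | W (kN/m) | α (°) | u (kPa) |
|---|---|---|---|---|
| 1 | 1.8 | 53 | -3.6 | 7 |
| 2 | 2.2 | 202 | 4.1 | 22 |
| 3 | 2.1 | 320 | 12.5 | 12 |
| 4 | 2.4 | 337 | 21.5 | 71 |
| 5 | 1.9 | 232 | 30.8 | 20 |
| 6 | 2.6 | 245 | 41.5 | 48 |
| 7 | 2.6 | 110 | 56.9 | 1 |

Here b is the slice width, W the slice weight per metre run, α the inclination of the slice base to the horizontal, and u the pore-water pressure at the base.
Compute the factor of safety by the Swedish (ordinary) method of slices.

Ordinary method of slices: FS = Σ[c'·Δl_i + (W_i cosα_i − u_i·Δl_i)·tanφ'] / Σ W_i sinα_i, with Δl_i = b_i / cosα_i.
Slice 1: Δl = 1.8/cos(-3.6°) = 1.804 m; N'_1 = 53·cos(-3.6°) − 7·1.804 = 40.3; c'Δl = 7.94; W sinα = -3.3
Slice 2: Δl = 2.2/cos4.1° = 2.206 m; N'_2 = 202·cos4.1° − 22·2.206 = 153.0; c'Δl = 9.70; W sinα = 14.4
Slice 3: Δl = 2.1/cos12.5° = 2.151 m; N'_3 = 320·cos12.5° − 12·2.151 = 286.6; c'Δl = 9.46; W sinα = 69.3
Slice 4: Δl = 2.4/cos21.5° = 2.579 m; N'_4 = 337·cos21.5° − 71·2.579 = 130.4; c'Δl = 11.35; W sinα = 123.5
Slice 5: Δl = 1.9/cos30.8° = 2.212 m; N'_5 = 232·cos30.8° − 20·2.212 = 155.0; c'Δl = 9.73; W sinα = 118.8
Slice 6: Δl = 2.6/cos41.5° = 3.472 m; N'_6 = 245·cos41.5° − 48·3.472 = 16.9; c'Δl = 15.27; W sinα = 162.3
Slice 7: Δl = 2.6/cos56.9° = 4.761 m; N'_7 = 110·cos56.9° − 1·4.761 = 55.3; c'Δl = 20.95; W sinα = 92.1
Σc'Δl = 84.4 kN/m; ΣN' = 837.5 kN/m; ΣW sinα = 577.2 kN/m
Resisting = 84.4 + 837.5·tan33.9° = 84.4 + 562.7 = 647.2 kN/m
FS = 647.2 / 577.2 = 1.121

FS = 1.12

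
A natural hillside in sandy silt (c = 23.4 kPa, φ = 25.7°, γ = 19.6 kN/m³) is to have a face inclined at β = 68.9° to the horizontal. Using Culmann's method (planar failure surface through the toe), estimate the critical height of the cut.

Culmann's analysis gives the critical failure plane at α_cr = (β + φ)/2 = (68.9 + 25.7)/2 = 47.3°, and the critical height
H_c = (4c/γ) · sinβ cosφ / [1 − cos(β − φ)]
    = (4·23.4/19.6) · sin68.9°·cos25.7° / [1 − cos(43.2°)]
    = 4.776 · 0.9330·0.9011 / [1 − 0.7290]
    = 4.776 · 0.8407 / 0.2710
    = 14.81 m

H_c = 14.81 m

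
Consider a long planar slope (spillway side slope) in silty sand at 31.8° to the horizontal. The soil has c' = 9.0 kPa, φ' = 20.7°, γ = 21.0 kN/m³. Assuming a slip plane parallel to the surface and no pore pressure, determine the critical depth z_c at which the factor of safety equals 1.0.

Setting FS = 1.00 in FS = [c' + γz cos²β tanφ'] / [γz sinβ cosβ] and solving for z:
z = c' / [γ cosβ (FS·sinβ − cosβ·tanφ')]
  = 9.0 / [21.0·cos31.8°·(1.00·sin31.8° − cos31.8°·tan20.7°)]
  = 9.0 / [21.0·0.8499·(1.00·0.5270 − 0.8499·0.3779)]
  = 9.0 / 3.6732 = 2.450 m

z_c = 2.45 m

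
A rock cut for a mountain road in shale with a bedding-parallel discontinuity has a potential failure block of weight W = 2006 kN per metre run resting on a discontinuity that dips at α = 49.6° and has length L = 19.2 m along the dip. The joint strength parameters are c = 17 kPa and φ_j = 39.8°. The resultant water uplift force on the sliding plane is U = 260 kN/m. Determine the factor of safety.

Resolving the block weight along and normal to the plane and applying the Mohr–Coulomb strength on the joint:
N' = W cosα − U = 2006·cos49.6° − 260 = 1040.1 kN/m
Driving force T = W sinα = 2006·sin49.6° = 1527.6 kN/m
Resisting force R = c·L + N'·tanφ_j = 17·19.2 + 1040.1·tan39.8° = 326.4 + 866.6 = 1193.0 kN/m
FS = R / T = 1193.0 / 1527.6 = 0.781

FS = 0.78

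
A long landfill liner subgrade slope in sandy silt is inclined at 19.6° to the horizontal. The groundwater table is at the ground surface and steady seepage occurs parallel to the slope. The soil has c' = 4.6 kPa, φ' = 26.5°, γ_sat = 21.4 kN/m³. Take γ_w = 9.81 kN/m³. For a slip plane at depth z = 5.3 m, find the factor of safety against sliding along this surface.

With seepage parallel to the slope and the water table at the surface, the effective normal stress on the slip plane uses the buoyant unit weight γ' = γ_sat − γ_w while the driving shear stress uses γ_sat:
FS = [c' + γ' z cos²β tanφ'] / [γ_sat z sinβ cosβ]
γ' = 21.4 − 9.81 = 11.59 kN/m³
Numerator = 4.6 + 11.59·5.3·cos²19.6°·tan26.5° = 4.6 + 11.59·5.3·0.8875·0.4986 = 31.780 kPa
Denominator = 21.4·5.3·sin19.6°·cos19.6° = 21.4·5.3·0.3355·0.9421 = 35.842 kPa
FS = 31.780 / 35.842 = 0.887

FS = 0.89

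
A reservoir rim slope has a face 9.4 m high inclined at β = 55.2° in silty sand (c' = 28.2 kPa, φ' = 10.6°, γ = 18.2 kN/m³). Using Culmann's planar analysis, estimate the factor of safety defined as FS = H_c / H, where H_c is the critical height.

H_c = (4c'/γ) · sinβ cosφ' / [1 − cos(β − φ')]
    = (4·28.2/18.2) · sin55.2°·cos10.6° / [1 − cos44.6°]
    = 6.198 · 0.8071 / 0.2880 = 17.37 m
FS = H_c / H = 17.37 / 9.4 = 1.848

FS = 1.85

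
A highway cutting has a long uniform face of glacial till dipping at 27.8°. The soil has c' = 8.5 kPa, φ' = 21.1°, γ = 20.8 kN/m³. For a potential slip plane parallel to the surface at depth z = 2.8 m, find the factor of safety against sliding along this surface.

FS = 1.09

For an infinite slope with a slip plane parallel to the surface (no pore pressure): FS = [c' + γz cos²β tanφ'] / [γz sinβ cosβ].
γz = 20.8·2.8 = 58.24 kN/m²
Numerator = 8.5 + 58.24·cos²27.8°·tan21.1° = 8.5 + 58.24·0.7825·0.3859 = 26.085 kPa
Denominator = 58.24·sin27.8°·cos27.8° = 58.24·0.4664·0.8846 = 24.027 kPa
FS = 26.085 / 24.027 = 1.086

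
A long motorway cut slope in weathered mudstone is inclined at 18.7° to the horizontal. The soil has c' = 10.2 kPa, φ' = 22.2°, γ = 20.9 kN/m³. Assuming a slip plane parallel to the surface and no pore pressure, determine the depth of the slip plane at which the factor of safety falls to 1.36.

z = 10.41 m

Setting FS = 1.36 in FS = [c' + γz cos²β tanφ'] / [γz sinβ cosβ] and solving for z:
z = c' / [γ cosβ (FS·sinβ − cosβ·tanφ')]
  = 10.2 / [20.9·cos18.7°·(1.36·sin18.7° − cos18.7°·tan22.2°)]
  = 10.2 / [20.9·0.9472·(1.36·0.3206 − 0.9472·0.4081)]
  = 10.2 / 0.9796 = 10.412 m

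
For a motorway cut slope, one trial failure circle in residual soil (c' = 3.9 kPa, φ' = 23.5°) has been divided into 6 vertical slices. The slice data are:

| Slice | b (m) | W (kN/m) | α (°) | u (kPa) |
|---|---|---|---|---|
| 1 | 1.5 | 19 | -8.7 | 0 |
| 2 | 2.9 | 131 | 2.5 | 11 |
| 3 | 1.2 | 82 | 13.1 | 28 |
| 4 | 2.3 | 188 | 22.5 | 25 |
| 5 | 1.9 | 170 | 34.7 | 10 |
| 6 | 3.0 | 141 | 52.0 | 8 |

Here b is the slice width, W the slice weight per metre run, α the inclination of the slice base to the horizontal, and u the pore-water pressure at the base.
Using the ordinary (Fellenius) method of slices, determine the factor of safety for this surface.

Ordinary method of slices: FS = Σ[c'·Δl_i + (W_i cosα_i − u_i·Δl_i)·tanφ'] / Σ W_i sinα_i, with Δl_i = b_i / cosα_i.
Slice 1: Δl = 1.5/cos(-8.7°) = 1.517 m; N'_1 = 19·cos(-8.7°) − 0·1.517 = 18.8; c'Δl = 5.92; W sinα = -2.9
Slice 2: Δl = 2.9/cos2.5° = 2.903 m; N'_2 = 131·cos2.5° − 11·2.903 = 98.9; c'Δl = 11.32; W sinα = 5.7
Slice 3: Δl = 1.2/cos13.1° = 1.232 m; N'_3 = 82·cos13.1° − 28·1.232 = 45.4; c'Δl = 4.81; W sinα = 18.6
Slice 4: Δl = 2.3/cos22.5° = 2.490 m; N'_4 = 188·cos22.5° − 25·2.490 = 111.5; c'Δl = 9.71; W sinα = 71.9
Slice 5: Δl = 1.9/cos34.7° = 2.311 m; N'_5 = 170·cos34.7° − 10·2.311 = 116.7; c'Δl = 9.01; W sinα = 96.8
Slice 6: Δl = 3.0/cos52.0° = 4.873 m; N'_6 = 141·cos52.0° − 8·4.873 = 47.8; c'Δl = 19.00; W sinα = 111.1
Σc'Δl = 59.8 kN/m; ΣN' = 439.0 kN/m; ΣW sinα = 301.3 kN/m
Resisting = 59.8 + 439.0·tan23.5° = 59.8 + 190.9 = 250.7 kN/m
FS = 250.7 / 301.3 = 0.832

FS = 0.83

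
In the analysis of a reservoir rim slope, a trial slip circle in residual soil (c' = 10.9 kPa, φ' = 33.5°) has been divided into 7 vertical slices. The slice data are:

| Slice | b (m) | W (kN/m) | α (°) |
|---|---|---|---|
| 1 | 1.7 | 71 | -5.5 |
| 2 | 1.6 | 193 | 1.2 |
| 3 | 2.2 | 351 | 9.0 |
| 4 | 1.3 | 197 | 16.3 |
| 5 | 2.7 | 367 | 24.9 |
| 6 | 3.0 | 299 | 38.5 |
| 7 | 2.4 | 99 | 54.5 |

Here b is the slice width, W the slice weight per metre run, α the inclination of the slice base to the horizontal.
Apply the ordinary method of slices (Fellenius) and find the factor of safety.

FS = 2.15

Ordinary method of slices: FS = Σ[c'·Δl_i + (W_i cosα_i)·tanφ'] / Σ W_i sinα_i, with Δl_i = b_i / cosα_i.
Slice 1: Δl = 1.7/cos(-5.5°) = 1.708 m; N'_1 = 71·cos(-5.5°) = 70.7; c'Δl = 18.62; W sinα = -6.8
Slice 2: Δl = 1.6/cos1.2° = 1.600 m; N'_2 = 193·cos1.2° = 193.0; c'Δl = 17.44; W sinα = 4.0
Slice 3: Δl = 2.2/cos9.0° = 2.227 m; N'_3 = 351·cos9.0° = 346.7; c'Δl = 24.28; W sinα = 54.9
Slice 4: Δl = 1.3/cos16.3° = 1.354 m; N'_4 = 197·cos16.3° = 189.1; c'Δl = 14.76; W sinα = 55.3
Slice 5: Δl = 2.7/cos24.9° = 2.977 m; N'_5 = 367·cos24.9° = 332.9; c'Δl = 32.45; W sinα = 154.5
Slice 6: Δl = 3.0/cos38.5° = 3.833 m; N'_6 = 299·cos38.5° = 234.0; c'Δl = 41.78; W sinα = 186.1
Slice 7: Δl = 2.4/cos54.5° = 4.133 m; N'_7 = 99·cos54.5° = 57.5; c'Δl = 45.05; W sinα = 80.6
Σc'Δl = 194.4 kN/m; ΣN' = 1423.8 kN/m; ΣW sinα = 528.7 kN/m
Resisting = 194.4 + 1423.8·tan33.5° = 194.4 + 942.4 = 1136.8 kN/m
FS = 1136.8 / 528.7 = 2.150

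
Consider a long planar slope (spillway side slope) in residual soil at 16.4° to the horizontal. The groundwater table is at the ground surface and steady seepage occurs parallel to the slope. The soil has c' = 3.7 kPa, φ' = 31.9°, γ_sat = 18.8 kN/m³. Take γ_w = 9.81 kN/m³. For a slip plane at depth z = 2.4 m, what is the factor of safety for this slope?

FS = 1.31

With seepage parallel to the slope and the water table at the surface, the effective normal stress on the slip plane uses the buoyant unit weight γ' = γ_sat − γ_w while the driving shear stress uses γ_sat:
FS = [c' + γ' z cos²β tanφ'] / [γ_sat z sinβ cosβ]
γ' = 18.8 − 9.81 = 8.99 kN/m³
Numerator = 3.7 + 8.99·2.4·cos²16.4°·tan31.9° = 3.7 + 8.99·2.4·0.9203·0.6224 = 16.059 kPa
Denominator = 18.8·2.4·sin16.4°·cos16.4° = 18.8·2.4·0.2823·0.9593 = 12.221 kPa
FS = 16.059 / 12.221 = 1.314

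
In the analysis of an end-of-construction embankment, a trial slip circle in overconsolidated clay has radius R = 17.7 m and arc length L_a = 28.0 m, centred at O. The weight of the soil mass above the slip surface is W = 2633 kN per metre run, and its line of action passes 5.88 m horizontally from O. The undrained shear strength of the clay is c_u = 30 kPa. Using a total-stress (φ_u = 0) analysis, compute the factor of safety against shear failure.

FS = 0.96

Taking moments about the centre O, the resisting moment is provided by the undrained shear strength acting along the arc:
M_R = c_u·L_a·R = 30·28.00·17.7 = 14868.0 kN·m/m
M_D = W·d = 2633·5.88 = 15482.0 kN·m/m
FS = M_R / M_D = 14868.0 / 15482.0 = 0.960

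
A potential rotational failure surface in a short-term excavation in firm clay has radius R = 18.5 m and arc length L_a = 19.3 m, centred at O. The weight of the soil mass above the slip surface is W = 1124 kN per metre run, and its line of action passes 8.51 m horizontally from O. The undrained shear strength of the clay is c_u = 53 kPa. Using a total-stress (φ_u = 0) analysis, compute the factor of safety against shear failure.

FS = 1.98

Taking moments about the centre O, the resisting moment is provided by the undrained shear strength acting along the arc:
M_R = c_u·L_a·R = 53·19.30·18.5 = 18923.7 kN·m/m
M_D = W·d = 1124·8.51 = 9565.2 kN·m/m
FS = M_R / M_D = 18923.7 / 9565.2 = 1.978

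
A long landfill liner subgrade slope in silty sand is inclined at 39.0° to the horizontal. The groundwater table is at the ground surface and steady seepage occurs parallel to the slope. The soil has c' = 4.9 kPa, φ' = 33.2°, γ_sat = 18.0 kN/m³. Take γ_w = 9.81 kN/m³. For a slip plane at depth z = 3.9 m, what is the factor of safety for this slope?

With seepage parallel to the slope and the water table at the surface, the effective normal stress on the slip plane uses the buoyant unit weight γ' = γ_sat − γ_w while the driving shear stress uses γ_sat:
FS = [c' + γ' z cos²β tanφ'] / [γ_sat z sinβ cosβ]
γ' = 18.0 − 9.81 = 8.19 kN/m³
Numerator = 4.9 + 8.19·3.9·cos²39.0°·tan33.2° = 4.9 + 8.19·3.9·0.6040·0.6544 = 17.524 kPa
Denominator = 18.0·3.9·sin39.0°·cos39.0° = 18.0·3.9·0.6293·0.7771 = 34.333 kPa
FS = 17.524 / 34.333 = 0.510

FS = 0.51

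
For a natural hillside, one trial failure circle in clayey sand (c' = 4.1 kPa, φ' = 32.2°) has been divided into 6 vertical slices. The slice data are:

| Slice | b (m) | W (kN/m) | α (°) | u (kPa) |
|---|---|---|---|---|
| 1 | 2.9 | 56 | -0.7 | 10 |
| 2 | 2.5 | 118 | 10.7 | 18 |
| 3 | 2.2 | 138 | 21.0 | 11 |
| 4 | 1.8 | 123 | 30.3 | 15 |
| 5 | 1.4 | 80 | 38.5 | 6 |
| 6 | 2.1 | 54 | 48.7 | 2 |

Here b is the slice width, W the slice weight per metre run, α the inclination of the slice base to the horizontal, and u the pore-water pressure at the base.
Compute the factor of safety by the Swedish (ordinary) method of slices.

FS = 1.28

Ordinary method of slices: FS = Σ[c'·Δl_i + (W_i cosα_i − u_i·Δl_i)·tanφ'] / Σ W_i sinα_i, with Δl_i = b_i / cosα_i.
Slice 1: Δl = 2.9/cos(-0.7°) = 2.900 m; N'_1 = 56·cos(-0.7°) − 10·2.900 = 27.0; c'Δl = 11.89; W sinα = -0.7
Slice 2: Δl = 2.5/cos10.7° = 2.544 m; N'_2 = 118·cos10.7° − 18·2.544 = 70.2; c'Δl = 10.43; W sinα = 21.9
Slice 3: Δl = 2.2/cos21.0° = 2.357 m; N'_3 = 138·cos21.0° − 11·2.357 = 102.9; c'Δl = 9.66; W sinα = 49.5
Slice 4: Δl = 1.8/cos30.3° = 2.085 m; N'_4 = 123·cos30.3° − 15·2.085 = 74.9; c'Δl = 8.55; W sinα = 62.1
Slice 5: Δl = 1.4/cos38.5° = 1.789 m; N'_5 = 80·cos38.5° − 6·1.789 = 51.9; c'Δl = 7.33; W sinα = 49.8
Slice 6: Δl = 2.1/cos48.7° = 3.182 m; N'_6 = 54·cos48.7° − 2·3.182 = 29.3; c'Δl = 13.05; W sinα = 40.6
Σc'Δl = 60.9 kN/m; ΣN' = 356.1 kN/m; ΣW sinα = 223.1 kN/m
Resisting = 60.9 + 356.1·tan32.2° = 60.9 + 224.3 = 285.2 kN/m
FS = 285.2 / 223.1 = 1.278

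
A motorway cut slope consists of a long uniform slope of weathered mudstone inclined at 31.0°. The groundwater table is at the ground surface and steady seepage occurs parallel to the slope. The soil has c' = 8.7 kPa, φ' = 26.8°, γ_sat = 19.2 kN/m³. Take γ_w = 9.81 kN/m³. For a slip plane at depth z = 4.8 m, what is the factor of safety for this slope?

With seepage parallel to the slope and the water table at the surface, the effective normal stress on the slip plane uses the buoyant unit weight γ' = γ_sat − γ_w while the driving shear stress uses γ_sat:
FS = [c' + γ' z cos²β tanφ'] / [γ_sat z sinβ cosβ]
γ' = 19.2 − 9.81 = 9.39 kN/m³
Numerator = 8.7 + 9.39·4.8·cos²31.0°·tan26.8° = 8.7 + 9.39·4.8·0.7347·0.5051 = 25.428 kPa
Denominator = 19.2·4.8·sin31.0°·cos31.0° = 19.2·4.8·0.5150·0.8572 = 40.686 kPa
FS = 25.428 / 40.686 = 0.625

FS = 0.62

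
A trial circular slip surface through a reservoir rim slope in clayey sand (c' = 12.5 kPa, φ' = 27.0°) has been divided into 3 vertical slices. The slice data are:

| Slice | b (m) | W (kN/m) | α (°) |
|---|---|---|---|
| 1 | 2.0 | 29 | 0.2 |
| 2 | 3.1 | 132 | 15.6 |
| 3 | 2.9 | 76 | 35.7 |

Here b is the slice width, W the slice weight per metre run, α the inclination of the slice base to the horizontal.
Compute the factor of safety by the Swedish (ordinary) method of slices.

FS = 2.76

Ordinary method of slices: FS = Σ[c'·Δl_i + (W_i cosα_i)·tanφ'] / Σ W_i sinα_i, with Δl_i = b_i / cosα_i.
Slice 1: Δl = 2.0/cos0.2° = 2.000 m; N'_1 = 29·cos0.2° = 29.0; c'Δl = 25.00; W sinα = 0.1
Slice 2: Δl = 3.1/cos15.6° = 3.219 m; N'_2 = 132·cos15.6° = 127.1; c'Δl = 40.23; W sinα = 35.5
Slice 3: Δl = 2.9/cos35.7° = 3.571 m; N'_3 = 76·cos35.7° = 61.7; c'Δl = 44.64; W sinα = 44.3
Σc'Δl = 109.9 kN/m; ΣN' = 217.9 kN/m; ΣW sinα = 79.9 kN/m
Resisting = 109.9 + 217.9·tan27.0° = 109.9 + 111.0 = 220.9 kN/m
FS = 220.9 / 79.9 = 2.763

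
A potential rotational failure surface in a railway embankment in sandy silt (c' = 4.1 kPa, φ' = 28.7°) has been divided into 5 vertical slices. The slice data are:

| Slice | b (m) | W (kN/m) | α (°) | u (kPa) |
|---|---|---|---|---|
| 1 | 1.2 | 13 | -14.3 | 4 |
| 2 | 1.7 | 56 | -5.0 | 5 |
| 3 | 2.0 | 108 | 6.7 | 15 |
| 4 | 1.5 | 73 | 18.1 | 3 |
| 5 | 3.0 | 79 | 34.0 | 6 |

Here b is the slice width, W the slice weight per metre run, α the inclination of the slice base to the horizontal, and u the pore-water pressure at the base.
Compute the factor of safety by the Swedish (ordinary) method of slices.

Ordinary method of slices: FS = Σ[c'·Δl_i + (W_i cosα_i − u_i·Δl_i)·tanφ'] / Σ W_i sinα_i, with Δl_i = b_i / cosα_i.
Slice 1: Δl = 1.2/cos(-14.3°) = 1.238 m; N'_1 = 13·cos(-14.3°) − 4·1.238 = 7.6; c'Δl = 5.08; W sinα = -3.2
Slice 2: Δl = 1.7/cos(-5.0°) = 1.706 m; N'_2 = 56·cos(-5.0°) − 5·1.706 = 47.3; c'Δl = 7.00; W sinα = -4.9
Slice 3: Δl = 2.0/cos6.7° = 2.014 m; N'_3 = 108·cos6.7° − 15·2.014 = 77.1; c'Δl = 8.26; W sinα = 12.6
Slice 4: Δl = 1.5/cos18.1° = 1.578 m; N'_4 = 73·cos18.1° − 3·1.578 = 64.7; c'Δl = 6.47; W sinα = 22.7
Slice 5: Δl = 3.0/cos34.0° = 3.619 m; N'_5 = 79·cos34.0° − 6·3.619 = 43.8; c'Δl = 14.84; W sinα = 44.2
Σc'Δl = 41.6 kN/m; ΣN' = 240.4 kN/m; ΣW sinα = 71.4 kN/m
Resisting = 41.6 + 240.4·tan28.7° = 41.6 + 131.6 = 173.2 kN/m
FS = 173.2 / 71.4 = 2.428

FS = 2.43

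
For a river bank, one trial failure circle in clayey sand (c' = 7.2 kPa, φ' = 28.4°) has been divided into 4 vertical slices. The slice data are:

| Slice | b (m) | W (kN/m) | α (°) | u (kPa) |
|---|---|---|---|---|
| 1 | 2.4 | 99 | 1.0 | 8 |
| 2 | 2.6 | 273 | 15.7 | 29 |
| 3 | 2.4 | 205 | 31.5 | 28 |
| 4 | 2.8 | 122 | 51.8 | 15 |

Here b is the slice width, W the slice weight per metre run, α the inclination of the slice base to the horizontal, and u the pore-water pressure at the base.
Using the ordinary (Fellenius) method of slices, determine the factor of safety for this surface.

Ordinary method of slices: FS = Σ[c'·Δl_i + (W_i cosα_i − u_i·Δl_i)·tanφ'] / Σ W_i sinα_i, with Δl_i = b_i / cosα_i.
Slice 1: Δl = 2.4/cos1.0° = 2.400 m; N'_1 = 99·cos1.0° − 8·2.400 = 79.8; c'Δl = 17.28; W sinα = 1.7
Slice 2: Δl = 2.6/cos15.7° = 2.701 m; N'_2 = 273·cos15.7° − 29·2.701 = 184.5; c'Δl = 19.45; W sinα = 73.9
Slice 3: Δl = 2.4/cos31.5° = 2.815 m; N'_3 = 205·cos31.5° − 28·2.815 = 96.0; c'Δl = 20.27; W sinα = 107.1
Slice 4: Δl = 2.8/cos51.8° = 4.528 m; N'_4 = 122·cos51.8° − 15·4.528 = 7.5; c'Δl = 32.60; W sinα = 95.9
Σc'Δl = 89.6 kN/m; ΣN' = 367.8 kN/m; ΣW sinα = 278.6 kN/m
Resisting = 89.6 + 367.8·tan28.4° = 89.6 + 198.9 = 288.5 kN/m
FS = 288.5 / 278.6 = 1.035

FS = 1.04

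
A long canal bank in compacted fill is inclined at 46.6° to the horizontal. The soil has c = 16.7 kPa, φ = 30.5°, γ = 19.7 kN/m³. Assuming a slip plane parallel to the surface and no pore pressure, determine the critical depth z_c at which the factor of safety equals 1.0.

Setting FS = 1.00 in FS = [c + γz cos²β tanφ] / [γz sinβ cosβ] and solving for z:
z = c / [γ cosβ (FS·sinβ − cosβ·tanφ)]
  = 16.7 / [19.7·cos46.6°·(1.00·sin46.6° − cos46.6°·tan30.5°)]
  = 16.7 / [19.7·0.6871·(1.00·0.7266 − 0.6871·0.5890)]
  = 16.7 / 4.3564 = 3.833 m

z_c = 3.83 m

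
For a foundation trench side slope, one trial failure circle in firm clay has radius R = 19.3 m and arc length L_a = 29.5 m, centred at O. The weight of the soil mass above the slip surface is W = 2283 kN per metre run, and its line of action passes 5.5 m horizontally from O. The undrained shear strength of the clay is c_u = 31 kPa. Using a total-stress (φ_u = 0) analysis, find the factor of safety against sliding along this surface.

FS = 1.41

Taking moments about the centre O, the resisting moment is provided by the undrained shear strength acting along the arc:
M_R = c_u·L_a·R = 31·29.50·19.3 = 17649.9 kN·m/m
M_D = W·d = 2283·5.5 = 12556.5 kN·m/m
FS = M_R / M_D = 17649.9 / 12556.5 = 1.406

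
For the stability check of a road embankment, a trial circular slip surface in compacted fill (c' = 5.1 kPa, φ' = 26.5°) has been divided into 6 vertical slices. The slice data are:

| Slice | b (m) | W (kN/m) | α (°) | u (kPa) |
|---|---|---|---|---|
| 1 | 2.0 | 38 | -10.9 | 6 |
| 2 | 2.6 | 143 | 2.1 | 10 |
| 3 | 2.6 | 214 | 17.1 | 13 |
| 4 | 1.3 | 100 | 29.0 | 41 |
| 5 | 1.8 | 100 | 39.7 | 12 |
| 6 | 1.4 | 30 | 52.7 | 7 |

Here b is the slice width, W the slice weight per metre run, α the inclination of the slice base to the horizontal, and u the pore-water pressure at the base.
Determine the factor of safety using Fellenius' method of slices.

FS = 1.33

Ordinary method of slices: FS = Σ[c'·Δl_i + (W_i cosα_i − u_i·Δl_i)·tanφ'] / Σ W_i sinα_i, with Δl_i = b_i / cosα_i.
Slice 1: Δl = 2.0/cos(-10.9°) = 2.037 m; N'_1 = 38·cos(-10.9°) − 6·2.037 = 25.1; c'Δl = 10.39; W sinα = -7.2
Slice 2: Δl = 2.6/cos2.1° = 2.602 m; N'_2 = 143·cos2.1° − 10·2.602 = 116.9; c'Δl = 13.27; W sinα = 5.2
Slice 3: Δl = 2.6/cos17.1° = 2.720 m; N'_3 = 214·cos17.1° − 13·2.720 = 169.2; c'Δl = 13.87; W sinα = 62.9
Slice 4: Δl = 1.3/cos29.0° = 1.486 m; N'_4 = 100·cos29.0° − 41·1.486 = 26.5; c'Δl = 7.58; W sinα = 48.5
Slice 5: Δl = 1.8/cos39.7° = 2.339 m; N'_5 = 100·cos39.7° − 12·2.339 = 48.9; c'Δl = 11.93; W sinα = 63.9
Slice 6: Δl = 1.4/cos52.7° = 2.310 m; N'_6 = 30·cos52.7° − 7·2.310 = 2.0; c'Δl = 11.78; W sinα = 23.9
Σc'Δl = 68.8 kN/m; ΣN' = 388.6 kN/m; ΣW sinα = 197.2 kN/m
Resisting = 68.8 + 388.6·tan26.5° = 68.8 + 193.7 = 262.5 kN/m
FS = 262.5 / 197.2 = 1.331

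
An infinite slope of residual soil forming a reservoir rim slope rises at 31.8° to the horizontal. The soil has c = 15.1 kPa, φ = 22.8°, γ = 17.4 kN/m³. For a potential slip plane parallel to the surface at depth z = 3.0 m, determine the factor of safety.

FS = 1.32

For an infinite slope with a slip plane parallel to the surface (no pore pressure): FS = [c + γz cos²β tanφ] / [γz sinβ cosβ].
γz = 17.4·3.0 = 52.20 kN/m²
Numerator = 15.1 + 52.20·cos²31.8°·tan22.8° = 15.1 + 52.20·0.7223·0.4204 = 30.950 kPa
Denominator = 52.20·sin31.8°·cos31.8° = 52.20·0.5270·0.8499 = 23.378 kPa
FS = 30.950 / 23.378 = 1.324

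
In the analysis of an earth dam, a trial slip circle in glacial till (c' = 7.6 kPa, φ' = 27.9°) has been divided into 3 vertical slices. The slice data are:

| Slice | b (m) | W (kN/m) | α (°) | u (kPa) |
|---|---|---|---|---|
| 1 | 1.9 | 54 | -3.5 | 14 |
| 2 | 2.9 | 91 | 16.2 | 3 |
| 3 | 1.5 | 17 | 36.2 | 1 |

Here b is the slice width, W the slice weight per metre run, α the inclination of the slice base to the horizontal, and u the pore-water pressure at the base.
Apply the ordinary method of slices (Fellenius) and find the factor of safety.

Ordinary method of slices: FS = Σ[c'·Δl_i + (W_i cosα_i − u_i·Δl_i)·tanφ'] / Σ W_i sinα_i, with Δl_i = b_i / cosα_i.
Slice 1: Δl = 1.9/cos(-3.5°) = 1.904 m; N'_1 = 54·cos(-3.5°) − 14·1.904 = 27.2; c'Δl = 14.47; W sinα = -3.3
Slice 2: Δl = 2.9/cos16.2° = 3.020 m; N'_2 = 91·cos16.2° − 3·3.020 = 78.3; c'Δl = 22.95; W sinα = 25.4
Slice 3: Δl = 1.5/cos36.2° = 1.859 m; N'_3 = 17·cos36.2° − 1·1.859 = 11.9; c'Δl = 14.13; W sinα = 10.0
Σc'Δl = 51.5 kN/m; ΣN' = 117.4 kN/m; ΣW sinα = 32.1 kN/m
Resisting = 51.5 + 117.4·tan27.9° = 51.5 + 62.2 = 113.7 kN/m
FS = 113.7 / 32.1 = 3.539

FS = 3.54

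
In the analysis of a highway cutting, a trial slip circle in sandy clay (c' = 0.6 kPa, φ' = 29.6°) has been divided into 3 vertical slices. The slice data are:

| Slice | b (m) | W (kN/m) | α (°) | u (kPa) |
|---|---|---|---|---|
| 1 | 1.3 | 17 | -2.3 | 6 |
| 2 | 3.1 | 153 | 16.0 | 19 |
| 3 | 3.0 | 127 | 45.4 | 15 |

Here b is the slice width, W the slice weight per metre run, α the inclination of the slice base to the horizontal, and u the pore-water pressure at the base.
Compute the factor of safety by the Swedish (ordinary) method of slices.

FS = 0.56

Ordinary method of slices: FS = Σ[c'·Δl_i + (W_i cosα_i − u_i·Δl_i)·tanφ'] / Σ W_i sinα_i, with Δl_i = b_i / cosα_i.
Slice 1: Δl = 1.3/cos(-2.3°) = 1.301 m; N'_1 = 17·cos(-2.3°) − 6·1.301 = 9.2; c'Δl = 0.78; W sinα = -0.7
Slice 2: Δl = 3.1/cos16.0° = 3.225 m; N'_2 = 153·cos16.0° − 19·3.225 = 85.8; c'Δl = 1.93; W sinα = 42.2
Slice 3: Δl = 3.0/cos45.4° = 4.273 m; N'_3 = 127·cos45.4° − 15·4.273 = 25.1; c'Δl = 2.56; W sinα = 90.4
Σc'Δl = 5.3 kN/m; ΣN' = 120.1 kN/m; ΣW sinα = 131.9 kN/m
Resisting = 5.3 + 120.1·tan29.6° = 5.3 + 68.2 = 73.5 kN/m
FS = 73.5 / 131.9 = 0.557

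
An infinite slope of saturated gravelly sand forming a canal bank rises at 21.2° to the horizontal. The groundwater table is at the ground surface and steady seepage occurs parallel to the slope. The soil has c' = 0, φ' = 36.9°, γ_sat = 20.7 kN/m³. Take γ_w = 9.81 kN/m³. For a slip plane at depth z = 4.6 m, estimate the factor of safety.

With seepage parallel to the slope and the water table at the surface, the effective normal stress on the slip plane uses the buoyant unit weight γ' = γ_sat − γ_w while the driving shear stress uses γ_sat:
FS = [c' + γ' z cos²β tanφ'] / [γ_sat z sinβ cosβ]
(For c' = 0 this reduces to FS = (γ'/γ_sat)·tanφ'/tanβ.)
γ' = 20.7 − 9.81 = 10.89 kN/m³
Numerator = 0.0 + 10.89·4.6·cos²21.2°·tan36.9° = 0.0 + 10.89·4.6·0.8692·0.7508 = 32.693 kPa
Denominator = 20.7·4.6·sin21.2°·cos21.2° = 20.7·4.6·0.3616·0.9323 = 32.104 kPa
FS = 32.693 / 32.104 = 1.018

FS = 1.02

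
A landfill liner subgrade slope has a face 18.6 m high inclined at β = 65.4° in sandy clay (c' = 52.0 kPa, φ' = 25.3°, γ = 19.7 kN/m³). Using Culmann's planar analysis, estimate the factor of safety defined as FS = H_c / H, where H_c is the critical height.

H_c = (4c'/γ) · sinβ cosφ' / [1 − cos(β − φ')]
    = (4·52.0/19.7) · sin65.4°·cos25.3° / [1 − cos40.1°]
    = 10.558 · 0.8220 / 0.2351 = 36.92 m
FS = H_c / H = 36.92 / 18.6 = 1.985

FS = 1.98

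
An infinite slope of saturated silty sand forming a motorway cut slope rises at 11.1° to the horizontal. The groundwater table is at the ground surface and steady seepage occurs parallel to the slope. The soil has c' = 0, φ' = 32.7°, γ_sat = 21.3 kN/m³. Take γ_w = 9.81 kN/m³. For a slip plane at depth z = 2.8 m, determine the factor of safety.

With seepage parallel to the slope and the water table at the surface, the effective normal stress on the slip plane uses the buoyant unit weight γ' = γ_sat − γ_w while the driving shear stress uses γ_sat:
FS = [c' + γ' z cos²β tanφ'] / [γ_sat z sinβ cosβ]
(For c' = 0 this reduces to FS = (γ'/γ_sat)·tanφ'/tanβ.)
γ' = 21.3 − 9.81 = 11.49 kN/m³
Numerator = 0.0 + 11.49·2.8·cos²11.1°·tan32.7° = 0.0 + 11.49·2.8·0.9629·0.6420 = 19.889 kPa
Denominator = 21.3·2.8·sin11.1°·cos11.1° = 21.3·2.8·0.1925·0.9813 = 11.267 kPa
FS = 19.889 / 11.267 = 1.765

FS = 1.77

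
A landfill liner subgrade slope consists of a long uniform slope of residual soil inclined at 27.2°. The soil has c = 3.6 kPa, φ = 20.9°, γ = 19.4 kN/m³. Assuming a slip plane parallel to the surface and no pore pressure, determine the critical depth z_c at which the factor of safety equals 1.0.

Setting FS = 1.00 in FS = [c + γz cos²β tanφ] / [γz sinβ cosβ] and solving for z:
z = c / [γ cosβ (FS·sinβ − cosβ·tanφ)]
  = 3.6 / [19.4·cos27.2°·(1.00·sin27.2° − cos27.2°·tan20.9°)]
  = 3.6 / [19.4·0.8894·(1.00·0.4571 − 0.8894·0.3819)]
  = 3.6 / 2.0268 = 1.776 m

z_c = 1.78 m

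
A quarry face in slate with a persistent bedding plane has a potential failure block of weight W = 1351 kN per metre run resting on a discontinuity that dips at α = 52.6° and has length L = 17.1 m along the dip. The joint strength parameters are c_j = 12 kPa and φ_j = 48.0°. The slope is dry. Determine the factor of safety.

FS = 1.04

Resolving the block weight along and normal to the plane and applying the Mohr–Coulomb strength on the joint:
N' = W cosα = 1351·cos52.6° = 820.6 kN/m
Driving force T = W sinα = 1351·sin52.6° = 1073.3 kN/m
Resisting force R = c_j·L + N'·tanφ_j = 12·17.1 + 820.6·tan48.0° = 205.2 + 911.3 = 1116.5 kN/m
FS = R / T = 1116.5 / 1073.3 = 1.040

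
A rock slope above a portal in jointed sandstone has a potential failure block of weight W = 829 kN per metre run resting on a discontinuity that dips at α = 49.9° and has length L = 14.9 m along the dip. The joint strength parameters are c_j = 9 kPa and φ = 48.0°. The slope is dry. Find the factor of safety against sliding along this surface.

FS = 1.15

Resolving the block weight along and normal to the plane and applying the Mohr–Coulomb strength on the joint:
N' = W cosα = 829·cos49.9° = 534.0 kN/m
Driving force T = W sinα = 829·sin49.9° = 634.1 kN/m
Resisting force R = c_j·L + N'·tanφ = 9·14.9 + 534.0·tan48.0° = 134.1 + 593.0 = 727.1 kN/m
FS = R / T = 727.1 / 634.1 = 1.147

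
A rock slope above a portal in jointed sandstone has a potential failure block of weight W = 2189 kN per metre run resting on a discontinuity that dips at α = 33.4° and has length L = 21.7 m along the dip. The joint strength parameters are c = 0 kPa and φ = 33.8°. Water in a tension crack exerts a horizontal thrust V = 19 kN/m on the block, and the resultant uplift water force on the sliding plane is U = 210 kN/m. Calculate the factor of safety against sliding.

FS = 0.88

Resolving the block weight along and normal to the plane and applying the Mohr–Coulomb strength on the joint:
N' = W cosα − U − V sinα = 2189·cos33.4° − 210 − 19·sin33.4° = 1607.0 kN/m
Driving force T = W sinα + V cosα = 2189·sin33.4° + 19·cos33.4° = 1220.9 kN/m
Resisting force R = c·L + N'·tanφ = 0·21.7 + 1607.0·tan33.8° = 0.0 + 1075.8 = 1075.8 kN/m
FS = R / T = 1075.8 / 1220.9 = 0.881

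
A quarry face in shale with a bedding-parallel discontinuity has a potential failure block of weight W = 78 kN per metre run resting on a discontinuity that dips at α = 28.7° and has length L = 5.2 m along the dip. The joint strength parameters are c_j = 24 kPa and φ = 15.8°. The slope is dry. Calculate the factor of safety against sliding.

Resolving the block weight along and normal to the plane and applying the Mohr–Coulomb strength on the joint:
N' = W cosα = 78·cos28.7° = 68.4 kN/m
Driving force T = W sinα = 78·sin28.7° = 37.5 kN/m
Resisting force R = c_j·L + N'·tanφ = 24·5.2 + 68.4·tan15.8° = 124.8 + 19.4 = 144.2 kN/m
FS = R / T = 144.2 / 37.5 = 3.849

FS = 3.85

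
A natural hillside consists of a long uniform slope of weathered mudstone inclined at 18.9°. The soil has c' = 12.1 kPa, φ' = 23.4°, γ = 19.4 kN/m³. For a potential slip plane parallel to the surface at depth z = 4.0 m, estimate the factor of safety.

FS = 1.77

For an infinite slope with a slip plane parallel to the surface (no pore pressure): FS = [c' + γz cos²β tanφ'] / [γz sinβ cosβ].
γz = 19.4·4.0 = 77.60 kN/m²
Numerator = 12.1 + 77.60·cos²18.9°·tan23.4° = 12.1 + 77.60·0.8951·0.4327 = 42.157 kPa
Denominator = 77.60·sin18.9°·cos18.9° = 77.60·0.3239·0.9461 = 23.781 kPa
FS = 42.157 / 23.781 = 1.773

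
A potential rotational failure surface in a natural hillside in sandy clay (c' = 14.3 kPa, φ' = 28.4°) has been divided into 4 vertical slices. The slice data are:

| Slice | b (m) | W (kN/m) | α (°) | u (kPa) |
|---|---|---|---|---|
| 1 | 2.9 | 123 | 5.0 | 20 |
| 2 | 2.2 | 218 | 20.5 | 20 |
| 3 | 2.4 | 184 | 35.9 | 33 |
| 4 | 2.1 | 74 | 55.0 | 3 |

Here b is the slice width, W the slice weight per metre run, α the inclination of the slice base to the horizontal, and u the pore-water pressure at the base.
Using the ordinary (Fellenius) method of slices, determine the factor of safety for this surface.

Ordinary method of slices: FS = Σ[c'·Δl_i + (W_i cosα_i − u_i·Δl_i)·tanφ'] / Σ W_i sinα_i, with Δl_i = b_i / cosα_i.
Slice 1: Δl = 2.9/cos5.0° = 2.911 m; N'_1 = 123·cos5.0° − 20·2.911 = 64.3; c'Δl = 41.63; W sinα = 10.7
Slice 2: Δl = 2.2/cos20.5° = 2.349 m; N'_2 = 218·cos20.5° − 20·2.349 = 157.2; c'Δl = 33.59; W sinα = 76.3
Slice 3: Δl = 2.4/cos35.9° = 2.963 m; N'_3 = 184·cos35.9° − 33·2.963 = 51.3; c'Δl = 42.37; W sinα = 107.9
Slice 4: Δl = 2.1/cos55.0° = 3.661 m; N'_4 = 74·cos55.0° − 3·3.661 = 31.5; c'Δl = 52.36; W sinα = 60.6
Σc'Δl = 169.9 kN/m; ΣN' = 304.3 kN/m; ΣW sinα = 255.6 kN/m
Resisting = 169.9 + 304.3·tan28.4° = 169.9 + 164.5 = 334.5 kN/m
FS = 334.5 / 255.6 = 1.309

FS = 1.31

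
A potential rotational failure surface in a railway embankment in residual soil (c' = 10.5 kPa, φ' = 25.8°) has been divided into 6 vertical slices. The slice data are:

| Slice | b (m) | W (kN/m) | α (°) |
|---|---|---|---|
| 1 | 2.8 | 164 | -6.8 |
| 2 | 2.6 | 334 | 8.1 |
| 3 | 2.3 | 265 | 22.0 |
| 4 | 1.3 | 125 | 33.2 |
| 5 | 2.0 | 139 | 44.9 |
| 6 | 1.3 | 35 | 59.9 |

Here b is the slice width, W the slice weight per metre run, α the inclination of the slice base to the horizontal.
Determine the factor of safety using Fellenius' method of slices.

FS = 1.92

Ordinary method of slices: FS = Σ[c'·Δl_i + (W_i cosα_i)·tanφ'] / Σ W_i sinα_i, with Δl_i = b_i / cosα_i.
Slice 1: Δl = 2.8/cos(-6.8°) = 2.820 m; N'_1 = 164·cos(-6.8°) = 162.8; c'Δl = 29.61; W sinα = -19.4
Slice 2: Δl = 2.6/cos8.1° = 2.626 m; N'_2 = 334·cos8.1° = 330.7; c'Δl = 27.58; W sinα = 47.1
Slice 3: Δl = 2.3/cos22.0° = 2.481 m; N'_3 = 265·cos22.0° = 245.7; c'Δl = 26.05; W sinα = 99.3
Slice 4: Δl = 1.3/cos33.2° = 1.554 m; N'_4 = 125·cos33.2° = 104.6; c'Δl = 16.31; W sinα = 68.4
Slice 5: Δl = 2.0/cos44.9° = 2.824 m; N'_5 = 139·cos44.9° = 98.5; c'Δl = 29.65; W sinα = 98.1
Slice 6: Δl = 1.3/cos59.9° = 2.592 m; N'_6 = 35·cos59.9° = 17.6; c'Δl = 27.22; W sinα = 30.3
Σc'Δl = 156.4 kN/m; ΣN' = 959.8 kN/m; ΣW sinα = 323.8 kN/m
Resisting = 156.4 + 959.8·tan25.8° = 156.4 + 464.0 = 620.4 kN/m
FS = 620.4 / 323.8 = 1.916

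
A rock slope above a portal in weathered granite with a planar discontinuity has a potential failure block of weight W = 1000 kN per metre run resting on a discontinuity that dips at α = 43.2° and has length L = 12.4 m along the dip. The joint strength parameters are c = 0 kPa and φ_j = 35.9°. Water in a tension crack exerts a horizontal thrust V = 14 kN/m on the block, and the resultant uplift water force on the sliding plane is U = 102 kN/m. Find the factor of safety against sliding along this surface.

Resolving the block weight along and normal to the plane and applying the Mohr–Coulomb strength on the joint:
N' = W cosα − U − V sinα = 1000·cos43.2° − 102 − 14·sin43.2° = 617.4 kN/m
Driving force T = W sinα + V cosα = 1000·sin43.2° + 14·cos43.2° = 694.8 kN/m
Resisting force R = c·L + N'·tanφ_j = 0·12.4 + 617.4·tan35.9° = 0.0 + 446.9 = 446.9 kN/m
FS = R / T = 446.9 / 694.8 = 0.643

FS = 0.64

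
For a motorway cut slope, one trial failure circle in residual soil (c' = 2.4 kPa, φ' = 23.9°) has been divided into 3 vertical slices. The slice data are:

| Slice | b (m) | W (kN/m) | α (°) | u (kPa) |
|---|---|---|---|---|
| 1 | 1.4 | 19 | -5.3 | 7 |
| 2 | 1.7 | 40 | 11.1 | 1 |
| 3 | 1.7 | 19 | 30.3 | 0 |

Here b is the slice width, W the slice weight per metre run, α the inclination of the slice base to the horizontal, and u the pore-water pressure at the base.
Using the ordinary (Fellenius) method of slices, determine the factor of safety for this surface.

Ordinary method of slices: FS = Σ[c'·Δl_i + (W_i cosα_i − u_i·Δl_i)·tanφ'] / Σ W_i sinα_i, with Δl_i = b_i / cosα_i.
Slice 1: Δl = 1.4/cos(-5.3°) = 1.406 m; N'_1 = 19·cos(-5.3°) − 7·1.406 = 9.1; c'Δl = 3.37; W sinα = -1.8
Slice 2: Δl = 1.7/cos11.1° = 1.732 m; N'_2 = 40·cos11.1° − 1·1.732 = 37.5; c'Δl = 4.16; W sinα = 7.7
Slice 3: Δl = 1.7/cos30.3° = 1.969 m; N'_3 = 19·cos30.3° − 0·1.969 = 16.4; c'Δl = 4.73; W sinα = 9.6
Σc'Δl = 12.3 kN/m; ΣN' = 63.0 kN/m; ΣW sinα = 15.5 kN/m
Resisting = 12.3 + 63.0·tan23.9° = 12.3 + 27.9 = 40.2 kN/m
FS = 40.2 / 15.5 = 2.587

FS = 2.59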